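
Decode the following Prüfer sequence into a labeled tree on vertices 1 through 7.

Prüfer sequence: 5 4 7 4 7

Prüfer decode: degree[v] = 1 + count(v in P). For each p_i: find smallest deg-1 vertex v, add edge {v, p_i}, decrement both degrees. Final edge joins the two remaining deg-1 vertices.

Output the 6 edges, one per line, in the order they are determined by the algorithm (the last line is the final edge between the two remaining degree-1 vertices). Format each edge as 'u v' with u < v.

Answer: 1 5
2 4
3 7
4 5
4 7
6 7

Derivation:
Initial degrees: {1:1, 2:1, 3:1, 4:3, 5:2, 6:1, 7:3}
Step 1: smallest deg-1 vertex = 1, p_1 = 5. Add edge {1,5}. Now deg[1]=0, deg[5]=1.
Step 2: smallest deg-1 vertex = 2, p_2 = 4. Add edge {2,4}. Now deg[2]=0, deg[4]=2.
Step 3: smallest deg-1 vertex = 3, p_3 = 7. Add edge {3,7}. Now deg[3]=0, deg[7]=2.
Step 4: smallest deg-1 vertex = 5, p_4 = 4. Add edge {4,5}. Now deg[5]=0, deg[4]=1.
Step 5: smallest deg-1 vertex = 4, p_5 = 7. Add edge {4,7}. Now deg[4]=0, deg[7]=1.
Final: two remaining deg-1 vertices are 6, 7. Add edge {6,7}.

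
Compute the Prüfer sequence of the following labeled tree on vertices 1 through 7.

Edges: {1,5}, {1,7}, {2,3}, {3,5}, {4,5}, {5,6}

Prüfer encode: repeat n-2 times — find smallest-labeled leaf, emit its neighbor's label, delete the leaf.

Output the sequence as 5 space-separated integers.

Step 1: leaves = {2,4,6,7}. Remove smallest leaf 2, emit neighbor 3.
Step 2: leaves = {3,4,6,7}. Remove smallest leaf 3, emit neighbor 5.
Step 3: leaves = {4,6,7}. Remove smallest leaf 4, emit neighbor 5.
Step 4: leaves = {6,7}. Remove smallest leaf 6, emit neighbor 5.
Step 5: leaves = {5,7}. Remove smallest leaf 5, emit neighbor 1.
Done: 2 vertices remain (1, 7). Sequence = [3 5 5 5 1]

Answer: 3 5 5 5 1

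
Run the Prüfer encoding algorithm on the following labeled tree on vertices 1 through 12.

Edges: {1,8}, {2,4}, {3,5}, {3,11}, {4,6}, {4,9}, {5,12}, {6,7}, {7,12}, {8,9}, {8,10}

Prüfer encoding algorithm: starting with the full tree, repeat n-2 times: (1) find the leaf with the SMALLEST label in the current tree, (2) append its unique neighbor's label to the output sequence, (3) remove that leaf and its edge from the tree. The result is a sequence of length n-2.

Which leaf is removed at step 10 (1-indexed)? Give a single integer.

Step 1: current leaves = {1,2,10,11}. Remove leaf 1 (neighbor: 8).
Step 2: current leaves = {2,10,11}. Remove leaf 2 (neighbor: 4).
Step 3: current leaves = {10,11}. Remove leaf 10 (neighbor: 8).
Step 4: current leaves = {8,11}. Remove leaf 8 (neighbor: 9).
Step 5: current leaves = {9,11}. Remove leaf 9 (neighbor: 4).
Step 6: current leaves = {4,11}. Remove leaf 4 (neighbor: 6).
Step 7: current leaves = {6,11}. Remove leaf 6 (neighbor: 7).
Step 8: current leaves = {7,11}. Remove leaf 7 (neighbor: 12).
Step 9: current leaves = {11,12}. Remove leaf 11 (neighbor: 3).
Step 10: current leaves = {3,12}. Remove leaf 3 (neighbor: 5).

Answer: 3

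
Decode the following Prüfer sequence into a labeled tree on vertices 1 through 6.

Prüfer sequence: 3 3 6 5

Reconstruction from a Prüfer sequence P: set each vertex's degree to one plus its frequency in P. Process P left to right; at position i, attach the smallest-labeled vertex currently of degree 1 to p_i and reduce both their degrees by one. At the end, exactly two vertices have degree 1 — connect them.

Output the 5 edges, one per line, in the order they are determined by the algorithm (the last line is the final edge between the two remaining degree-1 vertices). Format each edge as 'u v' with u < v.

Initial degrees: {1:1, 2:1, 3:3, 4:1, 5:2, 6:2}
Step 1: smallest deg-1 vertex = 1, p_1 = 3. Add edge {1,3}. Now deg[1]=0, deg[3]=2.
Step 2: smallest deg-1 vertex = 2, p_2 = 3. Add edge {2,3}. Now deg[2]=0, deg[3]=1.
Step 3: smallest deg-1 vertex = 3, p_3 = 6. Add edge {3,6}. Now deg[3]=0, deg[6]=1.
Step 4: smallest deg-1 vertex = 4, p_4 = 5. Add edge {4,5}. Now deg[4]=0, deg[5]=1.
Final: two remaining deg-1 vertices are 5, 6. Add edge {5,6}.

Answer: 1 3
2 3
3 6
4 5
5 6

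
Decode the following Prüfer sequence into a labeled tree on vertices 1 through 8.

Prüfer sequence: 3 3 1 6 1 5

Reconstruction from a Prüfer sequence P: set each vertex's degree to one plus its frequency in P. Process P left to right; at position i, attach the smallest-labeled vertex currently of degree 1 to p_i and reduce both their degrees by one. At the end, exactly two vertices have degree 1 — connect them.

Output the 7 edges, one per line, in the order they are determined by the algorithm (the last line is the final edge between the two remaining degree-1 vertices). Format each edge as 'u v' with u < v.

Initial degrees: {1:3, 2:1, 3:3, 4:1, 5:2, 6:2, 7:1, 8:1}
Step 1: smallest deg-1 vertex = 2, p_1 = 3. Add edge {2,3}. Now deg[2]=0, deg[3]=2.
Step 2: smallest deg-1 vertex = 4, p_2 = 3. Add edge {3,4}. Now deg[4]=0, deg[3]=1.
Step 3: smallest deg-1 vertex = 3, p_3 = 1. Add edge {1,3}. Now deg[3]=0, deg[1]=2.
Step 4: smallest deg-1 vertex = 7, p_4 = 6. Add edge {6,7}. Now deg[7]=0, deg[6]=1.
Step 5: smallest deg-1 vertex = 6, p_5 = 1. Add edge {1,6}. Now deg[6]=0, deg[1]=1.
Step 6: smallest deg-1 vertex = 1, p_6 = 5. Add edge {1,5}. Now deg[1]=0, deg[5]=1.
Final: two remaining deg-1 vertices are 5, 8. Add edge {5,8}.

Answer: 2 3
3 4
1 3
6 7
1 6
1 5
5 8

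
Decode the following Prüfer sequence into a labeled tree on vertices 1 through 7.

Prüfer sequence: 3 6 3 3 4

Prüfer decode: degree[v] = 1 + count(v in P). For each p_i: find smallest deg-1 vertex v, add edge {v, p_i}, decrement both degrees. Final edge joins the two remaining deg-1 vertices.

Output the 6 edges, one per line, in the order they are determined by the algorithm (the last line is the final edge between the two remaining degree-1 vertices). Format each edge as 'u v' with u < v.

Answer: 1 3
2 6
3 5
3 6
3 4
4 7

Derivation:
Initial degrees: {1:1, 2:1, 3:4, 4:2, 5:1, 6:2, 7:1}
Step 1: smallest deg-1 vertex = 1, p_1 = 3. Add edge {1,3}. Now deg[1]=0, deg[3]=3.
Step 2: smallest deg-1 vertex = 2, p_2 = 6. Add edge {2,6}. Now deg[2]=0, deg[6]=1.
Step 3: smallest deg-1 vertex = 5, p_3 = 3. Add edge {3,5}. Now deg[5]=0, deg[3]=2.
Step 4: smallest deg-1 vertex = 6, p_4 = 3. Add edge {3,6}. Now deg[6]=0, deg[3]=1.
Step 5: smallest deg-1 vertex = 3, p_5 = 4. Add edge {3,4}. Now deg[3]=0, deg[4]=1.
Final: two remaining deg-1 vertices are 4, 7. Add edge {4,7}.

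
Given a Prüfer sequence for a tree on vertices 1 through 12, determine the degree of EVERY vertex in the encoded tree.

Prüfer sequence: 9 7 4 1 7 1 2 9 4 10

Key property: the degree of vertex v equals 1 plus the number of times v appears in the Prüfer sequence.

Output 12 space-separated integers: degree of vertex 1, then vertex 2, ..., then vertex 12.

p_1 = 9: count[9] becomes 1
p_2 = 7: count[7] becomes 1
p_3 = 4: count[4] becomes 1
p_4 = 1: count[1] becomes 1
p_5 = 7: count[7] becomes 2
p_6 = 1: count[1] becomes 2
p_7 = 2: count[2] becomes 1
p_8 = 9: count[9] becomes 2
p_9 = 4: count[4] becomes 2
p_10 = 10: count[10] becomes 1
Degrees (1 + count): deg[1]=1+2=3, deg[2]=1+1=2, deg[3]=1+0=1, deg[4]=1+2=3, deg[5]=1+0=1, deg[6]=1+0=1, deg[7]=1+2=3, deg[8]=1+0=1, deg[9]=1+2=3, deg[10]=1+1=2, deg[11]=1+0=1, deg[12]=1+0=1

Answer: 3 2 1 3 1 1 3 1 3 2 1 1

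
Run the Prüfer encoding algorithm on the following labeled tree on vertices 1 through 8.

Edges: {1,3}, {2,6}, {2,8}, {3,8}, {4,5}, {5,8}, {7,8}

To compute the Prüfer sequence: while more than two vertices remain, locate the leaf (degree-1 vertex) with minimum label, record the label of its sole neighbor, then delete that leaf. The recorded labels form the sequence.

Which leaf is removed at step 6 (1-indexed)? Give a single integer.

Step 1: current leaves = {1,4,6,7}. Remove leaf 1 (neighbor: 3).
Step 2: current leaves = {3,4,6,7}. Remove leaf 3 (neighbor: 8).
Step 3: current leaves = {4,6,7}. Remove leaf 4 (neighbor: 5).
Step 4: current leaves = {5,6,7}. Remove leaf 5 (neighbor: 8).
Step 5: current leaves = {6,7}. Remove leaf 6 (neighbor: 2).
Step 6: current leaves = {2,7}. Remove leaf 2 (neighbor: 8).

Answer: 2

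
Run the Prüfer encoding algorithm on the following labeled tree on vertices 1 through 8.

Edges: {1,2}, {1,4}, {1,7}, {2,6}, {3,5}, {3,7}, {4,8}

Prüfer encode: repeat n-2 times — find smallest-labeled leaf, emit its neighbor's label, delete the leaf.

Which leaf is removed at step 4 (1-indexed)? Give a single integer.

Step 1: current leaves = {5,6,8}. Remove leaf 5 (neighbor: 3).
Step 2: current leaves = {3,6,8}. Remove leaf 3 (neighbor: 7).
Step 3: current leaves = {6,7,8}. Remove leaf 6 (neighbor: 2).
Step 4: current leaves = {2,7,8}. Remove leaf 2 (neighbor: 1).

Answer: 2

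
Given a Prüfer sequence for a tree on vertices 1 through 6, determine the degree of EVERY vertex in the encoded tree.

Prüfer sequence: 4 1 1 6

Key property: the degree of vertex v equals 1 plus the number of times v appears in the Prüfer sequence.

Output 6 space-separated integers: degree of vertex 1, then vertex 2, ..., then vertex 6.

p_1 = 4: count[4] becomes 1
p_2 = 1: count[1] becomes 1
p_3 = 1: count[1] becomes 2
p_4 = 6: count[6] becomes 1
Degrees (1 + count): deg[1]=1+2=3, deg[2]=1+0=1, deg[3]=1+0=1, deg[4]=1+1=2, deg[5]=1+0=1, deg[6]=1+1=2

Answer: 3 1 1 2 1 2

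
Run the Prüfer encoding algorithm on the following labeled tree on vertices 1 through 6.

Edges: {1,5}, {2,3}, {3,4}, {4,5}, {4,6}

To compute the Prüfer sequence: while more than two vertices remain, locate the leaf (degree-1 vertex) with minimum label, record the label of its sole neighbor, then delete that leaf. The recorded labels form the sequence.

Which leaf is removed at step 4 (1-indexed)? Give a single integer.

Step 1: current leaves = {1,2,6}. Remove leaf 1 (neighbor: 5).
Step 2: current leaves = {2,5,6}. Remove leaf 2 (neighbor: 3).
Step 3: current leaves = {3,5,6}. Remove leaf 3 (neighbor: 4).
Step 4: current leaves = {5,6}. Remove leaf 5 (neighbor: 4).

Answer: 5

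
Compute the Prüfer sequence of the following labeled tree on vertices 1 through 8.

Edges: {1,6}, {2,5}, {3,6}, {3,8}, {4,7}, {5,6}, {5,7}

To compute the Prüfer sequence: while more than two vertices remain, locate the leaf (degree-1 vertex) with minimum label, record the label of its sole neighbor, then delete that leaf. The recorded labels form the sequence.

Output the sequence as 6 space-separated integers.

Answer: 6 5 7 5 6 3

Derivation:
Step 1: leaves = {1,2,4,8}. Remove smallest leaf 1, emit neighbor 6.
Step 2: leaves = {2,4,8}. Remove smallest leaf 2, emit neighbor 5.
Step 3: leaves = {4,8}. Remove smallest leaf 4, emit neighbor 7.
Step 4: leaves = {7,8}. Remove smallest leaf 7, emit neighbor 5.
Step 5: leaves = {5,8}. Remove smallest leaf 5, emit neighbor 6.
Step 6: leaves = {6,8}. Remove smallest leaf 6, emit neighbor 3.
Done: 2 vertices remain (3, 8). Sequence = [6 5 7 5 6 3]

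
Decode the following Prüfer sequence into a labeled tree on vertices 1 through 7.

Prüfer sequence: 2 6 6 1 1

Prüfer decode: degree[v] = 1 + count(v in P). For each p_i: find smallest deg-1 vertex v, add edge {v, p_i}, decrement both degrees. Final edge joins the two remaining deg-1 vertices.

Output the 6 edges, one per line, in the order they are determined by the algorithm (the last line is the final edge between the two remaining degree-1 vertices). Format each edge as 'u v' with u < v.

Answer: 2 3
2 6
4 6
1 5
1 6
1 7

Derivation:
Initial degrees: {1:3, 2:2, 3:1, 4:1, 5:1, 6:3, 7:1}
Step 1: smallest deg-1 vertex = 3, p_1 = 2. Add edge {2,3}. Now deg[3]=0, deg[2]=1.
Step 2: smallest deg-1 vertex = 2, p_2 = 6. Add edge {2,6}. Now deg[2]=0, deg[6]=2.
Step 3: smallest deg-1 vertex = 4, p_3 = 6. Add edge {4,6}. Now deg[4]=0, deg[6]=1.
Step 4: smallest deg-1 vertex = 5, p_4 = 1. Add edge {1,5}. Now deg[5]=0, deg[1]=2.
Step 5: smallest deg-1 vertex = 6, p_5 = 1. Add edge {1,6}. Now deg[6]=0, deg[1]=1.
Final: two remaining deg-1 vertices are 1, 7. Add edge {1,7}.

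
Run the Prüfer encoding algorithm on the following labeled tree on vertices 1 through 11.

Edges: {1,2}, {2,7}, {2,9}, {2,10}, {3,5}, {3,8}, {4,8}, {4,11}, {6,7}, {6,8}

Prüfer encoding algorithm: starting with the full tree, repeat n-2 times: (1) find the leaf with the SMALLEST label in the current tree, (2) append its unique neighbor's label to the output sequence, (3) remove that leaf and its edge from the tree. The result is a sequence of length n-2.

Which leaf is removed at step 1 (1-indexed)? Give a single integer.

Answer: 1

Derivation:
Step 1: current leaves = {1,5,9,10,11}. Remove leaf 1 (neighbor: 2).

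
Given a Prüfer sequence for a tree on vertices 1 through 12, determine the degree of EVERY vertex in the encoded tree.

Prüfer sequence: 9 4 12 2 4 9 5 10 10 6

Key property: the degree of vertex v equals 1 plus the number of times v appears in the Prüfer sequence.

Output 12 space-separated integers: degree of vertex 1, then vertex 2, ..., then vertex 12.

Answer: 1 2 1 3 2 2 1 1 3 3 1 2

Derivation:
p_1 = 9: count[9] becomes 1
p_2 = 4: count[4] becomes 1
p_3 = 12: count[12] becomes 1
p_4 = 2: count[2] becomes 1
p_5 = 4: count[4] becomes 2
p_6 = 9: count[9] becomes 2
p_7 = 5: count[5] becomes 1
p_8 = 10: count[10] becomes 1
p_9 = 10: count[10] becomes 2
p_10 = 6: count[6] becomes 1
Degrees (1 + count): deg[1]=1+0=1, deg[2]=1+1=2, deg[3]=1+0=1, deg[4]=1+2=3, deg[5]=1+1=2, deg[6]=1+1=2, deg[7]=1+0=1, deg[8]=1+0=1, deg[9]=1+2=3, deg[10]=1+2=3, deg[11]=1+0=1, deg[12]=1+1=2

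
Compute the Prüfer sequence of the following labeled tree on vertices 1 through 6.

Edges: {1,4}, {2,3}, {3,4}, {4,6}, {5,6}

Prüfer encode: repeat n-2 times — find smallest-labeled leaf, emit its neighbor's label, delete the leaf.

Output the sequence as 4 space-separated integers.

Answer: 4 3 4 6

Derivation:
Step 1: leaves = {1,2,5}. Remove smallest leaf 1, emit neighbor 4.
Step 2: leaves = {2,5}. Remove smallest leaf 2, emit neighbor 3.
Step 3: leaves = {3,5}. Remove smallest leaf 3, emit neighbor 4.
Step 4: leaves = {4,5}. Remove smallest leaf 4, emit neighbor 6.
Done: 2 vertices remain (5, 6). Sequence = [4 3 4 6]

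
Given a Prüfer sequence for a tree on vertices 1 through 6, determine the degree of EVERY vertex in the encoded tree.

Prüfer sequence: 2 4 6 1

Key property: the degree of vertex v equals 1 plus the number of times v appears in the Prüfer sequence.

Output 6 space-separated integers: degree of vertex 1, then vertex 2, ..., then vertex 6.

Answer: 2 2 1 2 1 2

Derivation:
p_1 = 2: count[2] becomes 1
p_2 = 4: count[4] becomes 1
p_3 = 6: count[6] becomes 1
p_4 = 1: count[1] becomes 1
Degrees (1 + count): deg[1]=1+1=2, deg[2]=1+1=2, deg[3]=1+0=1, deg[4]=1+1=2, deg[5]=1+0=1, deg[6]=1+1=2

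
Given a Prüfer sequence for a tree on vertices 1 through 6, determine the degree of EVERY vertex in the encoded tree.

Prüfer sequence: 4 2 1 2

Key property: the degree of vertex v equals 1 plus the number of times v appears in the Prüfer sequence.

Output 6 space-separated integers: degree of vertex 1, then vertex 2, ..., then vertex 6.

Answer: 2 3 1 2 1 1

Derivation:
p_1 = 4: count[4] becomes 1
p_2 = 2: count[2] becomes 1
p_3 = 1: count[1] becomes 1
p_4 = 2: count[2] becomes 2
Degrees (1 + count): deg[1]=1+1=2, deg[2]=1+2=3, deg[3]=1+0=1, deg[4]=1+1=2, deg[5]=1+0=1, deg[6]=1+0=1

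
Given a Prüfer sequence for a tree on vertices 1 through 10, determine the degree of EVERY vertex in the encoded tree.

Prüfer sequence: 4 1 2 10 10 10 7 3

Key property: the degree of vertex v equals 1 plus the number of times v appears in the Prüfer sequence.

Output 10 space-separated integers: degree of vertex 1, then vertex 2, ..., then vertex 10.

Answer: 2 2 2 2 1 1 2 1 1 4

Derivation:
p_1 = 4: count[4] becomes 1
p_2 = 1: count[1] becomes 1
p_3 = 2: count[2] becomes 1
p_4 = 10: count[10] becomes 1
p_5 = 10: count[10] becomes 2
p_6 = 10: count[10] becomes 3
p_7 = 7: count[7] becomes 1
p_8 = 3: count[3] becomes 1
Degrees (1 + count): deg[1]=1+1=2, deg[2]=1+1=2, deg[3]=1+1=2, deg[4]=1+1=2, deg[5]=1+0=1, deg[6]=1+0=1, deg[7]=1+1=2, deg[8]=1+0=1, deg[9]=1+0=1, deg[10]=1+3=4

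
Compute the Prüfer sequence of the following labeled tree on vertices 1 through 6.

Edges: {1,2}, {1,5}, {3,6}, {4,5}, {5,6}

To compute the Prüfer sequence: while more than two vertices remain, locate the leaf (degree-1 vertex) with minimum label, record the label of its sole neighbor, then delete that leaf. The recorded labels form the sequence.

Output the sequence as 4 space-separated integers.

Step 1: leaves = {2,3,4}. Remove smallest leaf 2, emit neighbor 1.
Step 2: leaves = {1,3,4}. Remove smallest leaf 1, emit neighbor 5.
Step 3: leaves = {3,4}. Remove smallest leaf 3, emit neighbor 6.
Step 4: leaves = {4,6}. Remove smallest leaf 4, emit neighbor 5.
Done: 2 vertices remain (5, 6). Sequence = [1 5 6 5]

Answer: 1 5 6 5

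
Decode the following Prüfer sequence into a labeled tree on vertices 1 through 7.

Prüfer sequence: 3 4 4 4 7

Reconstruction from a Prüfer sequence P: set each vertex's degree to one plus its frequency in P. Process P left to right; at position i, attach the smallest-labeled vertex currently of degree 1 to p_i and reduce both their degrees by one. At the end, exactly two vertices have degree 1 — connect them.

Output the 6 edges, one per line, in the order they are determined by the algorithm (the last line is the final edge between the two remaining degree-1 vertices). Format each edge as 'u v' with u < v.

Initial degrees: {1:1, 2:1, 3:2, 4:4, 5:1, 6:1, 7:2}
Step 1: smallest deg-1 vertex = 1, p_1 = 3. Add edge {1,3}. Now deg[1]=0, deg[3]=1.
Step 2: smallest deg-1 vertex = 2, p_2 = 4. Add edge {2,4}. Now deg[2]=0, deg[4]=3.
Step 3: smallest deg-1 vertex = 3, p_3 = 4. Add edge {3,4}. Now deg[3]=0, deg[4]=2.
Step 4: smallest deg-1 vertex = 5, p_4 = 4. Add edge {4,5}. Now deg[5]=0, deg[4]=1.
Step 5: smallest deg-1 vertex = 4, p_5 = 7. Add edge {4,7}. Now deg[4]=0, deg[7]=1.
Final: two remaining deg-1 vertices are 6, 7. Add edge {6,7}.

Answer: 1 3
2 4
3 4
4 5
4 7
6 7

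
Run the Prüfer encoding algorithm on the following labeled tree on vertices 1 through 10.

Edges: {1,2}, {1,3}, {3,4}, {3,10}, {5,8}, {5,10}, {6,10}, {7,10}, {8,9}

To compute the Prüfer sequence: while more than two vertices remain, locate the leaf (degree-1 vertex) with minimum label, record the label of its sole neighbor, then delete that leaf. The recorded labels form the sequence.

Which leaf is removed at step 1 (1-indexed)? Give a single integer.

Step 1: current leaves = {2,4,6,7,9}. Remove leaf 2 (neighbor: 1).

Answer: 2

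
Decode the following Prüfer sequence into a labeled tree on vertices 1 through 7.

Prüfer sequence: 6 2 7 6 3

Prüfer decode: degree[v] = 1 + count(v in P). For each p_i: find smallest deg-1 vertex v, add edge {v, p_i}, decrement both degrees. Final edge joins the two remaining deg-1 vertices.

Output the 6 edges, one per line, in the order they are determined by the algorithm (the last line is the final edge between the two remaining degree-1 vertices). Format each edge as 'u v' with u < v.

Initial degrees: {1:1, 2:2, 3:2, 4:1, 5:1, 6:3, 7:2}
Step 1: smallest deg-1 vertex = 1, p_1 = 6. Add edge {1,6}. Now deg[1]=0, deg[6]=2.
Step 2: smallest deg-1 vertex = 4, p_2 = 2. Add edge {2,4}. Now deg[4]=0, deg[2]=1.
Step 3: smallest deg-1 vertex = 2, p_3 = 7. Add edge {2,7}. Now deg[2]=0, deg[7]=1.
Step 4: smallest deg-1 vertex = 5, p_4 = 6. Add edge {5,6}. Now deg[5]=0, deg[6]=1.
Step 5: smallest deg-1 vertex = 6, p_5 = 3. Add edge {3,6}. Now deg[6]=0, deg[3]=1.
Final: two remaining deg-1 vertices are 3, 7. Add edge {3,7}.

Answer: 1 6
2 4
2 7
5 6
3 6
3 7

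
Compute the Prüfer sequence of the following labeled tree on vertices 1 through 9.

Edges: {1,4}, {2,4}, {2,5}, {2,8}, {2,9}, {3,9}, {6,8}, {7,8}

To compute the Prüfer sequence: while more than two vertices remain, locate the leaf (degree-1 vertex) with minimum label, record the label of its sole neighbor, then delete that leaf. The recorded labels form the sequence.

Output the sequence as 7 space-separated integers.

Step 1: leaves = {1,3,5,6,7}. Remove smallest leaf 1, emit neighbor 4.
Step 2: leaves = {3,4,5,6,7}. Remove smallest leaf 3, emit neighbor 9.
Step 3: leaves = {4,5,6,7,9}. Remove smallest leaf 4, emit neighbor 2.
Step 4: leaves = {5,6,7,9}. Remove smallest leaf 5, emit neighbor 2.
Step 5: leaves = {6,7,9}. Remove smallest leaf 6, emit neighbor 8.
Step 6: leaves = {7,9}. Remove smallest leaf 7, emit neighbor 8.
Step 7: leaves = {8,9}. Remove smallest leaf 8, emit neighbor 2.
Done: 2 vertices remain (2, 9). Sequence = [4 9 2 2 8 8 2]

Answer: 4 9 2 2 8 8 2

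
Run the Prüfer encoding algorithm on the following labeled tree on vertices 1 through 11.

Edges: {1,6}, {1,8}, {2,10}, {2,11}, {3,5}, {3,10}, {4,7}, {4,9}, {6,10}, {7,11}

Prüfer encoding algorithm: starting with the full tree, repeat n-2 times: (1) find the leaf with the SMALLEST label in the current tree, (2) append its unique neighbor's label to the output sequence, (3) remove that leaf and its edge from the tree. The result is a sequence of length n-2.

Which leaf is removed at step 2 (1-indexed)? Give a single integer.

Answer: 3

Derivation:
Step 1: current leaves = {5,8,9}. Remove leaf 5 (neighbor: 3).
Step 2: current leaves = {3,8,9}. Remove leaf 3 (neighbor: 10).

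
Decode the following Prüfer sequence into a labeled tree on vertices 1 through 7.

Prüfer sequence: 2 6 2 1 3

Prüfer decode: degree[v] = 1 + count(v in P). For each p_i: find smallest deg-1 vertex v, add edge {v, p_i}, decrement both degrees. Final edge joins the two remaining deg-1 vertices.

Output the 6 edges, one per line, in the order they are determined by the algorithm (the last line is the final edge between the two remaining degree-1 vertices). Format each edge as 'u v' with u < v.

Initial degrees: {1:2, 2:3, 3:2, 4:1, 5:1, 6:2, 7:1}
Step 1: smallest deg-1 vertex = 4, p_1 = 2. Add edge {2,4}. Now deg[4]=0, deg[2]=2.
Step 2: smallest deg-1 vertex = 5, p_2 = 6. Add edge {5,6}. Now deg[5]=0, deg[6]=1.
Step 3: smallest deg-1 vertex = 6, p_3 = 2. Add edge {2,6}. Now deg[6]=0, deg[2]=1.
Step 4: smallest deg-1 vertex = 2, p_4 = 1. Add edge {1,2}. Now deg[2]=0, deg[1]=1.
Step 5: smallest deg-1 vertex = 1, p_5 = 3. Add edge {1,3}. Now deg[1]=0, deg[3]=1.
Final: two remaining deg-1 vertices are 3, 7. Add edge {3,7}.

Answer: 2 4
5 6
2 6
1 2
1 3
3 7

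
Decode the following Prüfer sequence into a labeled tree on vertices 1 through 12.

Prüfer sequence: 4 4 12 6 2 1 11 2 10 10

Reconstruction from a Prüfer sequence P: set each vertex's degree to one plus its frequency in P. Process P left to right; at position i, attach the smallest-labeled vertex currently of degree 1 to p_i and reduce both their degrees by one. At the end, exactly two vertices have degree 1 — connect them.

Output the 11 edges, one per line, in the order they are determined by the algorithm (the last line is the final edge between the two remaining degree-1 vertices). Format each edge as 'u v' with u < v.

Initial degrees: {1:2, 2:3, 3:1, 4:3, 5:1, 6:2, 7:1, 8:1, 9:1, 10:3, 11:2, 12:2}
Step 1: smallest deg-1 vertex = 3, p_1 = 4. Add edge {3,4}. Now deg[3]=0, deg[4]=2.
Step 2: smallest deg-1 vertex = 5, p_2 = 4. Add edge {4,5}. Now deg[5]=0, deg[4]=1.
Step 3: smallest deg-1 vertex = 4, p_3 = 12. Add edge {4,12}. Now deg[4]=0, deg[12]=1.
Step 4: smallest deg-1 vertex = 7, p_4 = 6. Add edge {6,7}. Now deg[7]=0, deg[6]=1.
Step 5: smallest deg-1 vertex = 6, p_5 = 2. Add edge {2,6}. Now deg[6]=0, deg[2]=2.
Step 6: smallest deg-1 vertex = 8, p_6 = 1. Add edge {1,8}. Now deg[8]=0, deg[1]=1.
Step 7: smallest deg-1 vertex = 1, p_7 = 11. Add edge {1,11}. Now deg[1]=0, deg[11]=1.
Step 8: smallest deg-1 vertex = 9, p_8 = 2. Add edge {2,9}. Now deg[9]=0, deg[2]=1.
Step 9: smallest deg-1 vertex = 2, p_9 = 10. Add edge {2,10}. Now deg[2]=0, deg[10]=2.
Step 10: smallest deg-1 vertex = 11, p_10 = 10. Add edge {10,11}. Now deg[11]=0, deg[10]=1.
Final: two remaining deg-1 vertices are 10, 12. Add edge {10,12}.

Answer: 3 4
4 5
4 12
6 7
2 6
1 8
1 11
2 9
2 10
10 11
10 12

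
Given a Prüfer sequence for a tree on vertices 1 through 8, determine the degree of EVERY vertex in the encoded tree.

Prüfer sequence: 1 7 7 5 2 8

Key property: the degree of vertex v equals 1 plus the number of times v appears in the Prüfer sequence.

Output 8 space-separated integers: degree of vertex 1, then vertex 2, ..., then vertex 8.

Answer: 2 2 1 1 2 1 3 2

Derivation:
p_1 = 1: count[1] becomes 1
p_2 = 7: count[7] becomes 1
p_3 = 7: count[7] becomes 2
p_4 = 5: count[5] becomes 1
p_5 = 2: count[2] becomes 1
p_6 = 8: count[8] becomes 1
Degrees (1 + count): deg[1]=1+1=2, deg[2]=1+1=2, deg[3]=1+0=1, deg[4]=1+0=1, deg[5]=1+1=2, deg[6]=1+0=1, deg[7]=1+2=3, deg[8]=1+1=2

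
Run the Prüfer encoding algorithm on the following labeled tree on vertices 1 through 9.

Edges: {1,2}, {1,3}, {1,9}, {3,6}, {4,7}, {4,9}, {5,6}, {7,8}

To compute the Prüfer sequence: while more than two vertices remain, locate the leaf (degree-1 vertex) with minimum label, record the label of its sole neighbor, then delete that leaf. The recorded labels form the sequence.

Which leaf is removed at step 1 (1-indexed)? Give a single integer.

Answer: 2

Derivation:
Step 1: current leaves = {2,5,8}. Remove leaf 2 (neighbor: 1).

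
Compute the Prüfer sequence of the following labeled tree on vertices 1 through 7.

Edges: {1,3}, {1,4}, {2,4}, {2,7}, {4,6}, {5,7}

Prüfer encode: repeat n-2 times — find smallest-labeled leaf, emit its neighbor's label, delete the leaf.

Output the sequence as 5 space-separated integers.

Step 1: leaves = {3,5,6}. Remove smallest leaf 3, emit neighbor 1.
Step 2: leaves = {1,5,6}. Remove smallest leaf 1, emit neighbor 4.
Step 3: leaves = {5,6}. Remove smallest leaf 5, emit neighbor 7.
Step 4: leaves = {6,7}. Remove smallest leaf 6, emit neighbor 4.
Step 5: leaves = {4,7}. Remove smallest leaf 4, emit neighbor 2.
Done: 2 vertices remain (2, 7). Sequence = [1 4 7 4 2]

Answer: 1 4 7 4 2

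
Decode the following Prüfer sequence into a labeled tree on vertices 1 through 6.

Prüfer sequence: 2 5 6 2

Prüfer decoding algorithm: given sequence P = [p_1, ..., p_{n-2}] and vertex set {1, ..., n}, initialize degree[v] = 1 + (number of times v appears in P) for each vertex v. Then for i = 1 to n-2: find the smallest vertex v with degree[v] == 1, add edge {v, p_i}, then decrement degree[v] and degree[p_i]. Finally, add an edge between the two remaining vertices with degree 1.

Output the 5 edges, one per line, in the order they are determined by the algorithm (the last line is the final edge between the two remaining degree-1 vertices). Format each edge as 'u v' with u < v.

Answer: 1 2
3 5
4 6
2 5
2 6

Derivation:
Initial degrees: {1:1, 2:3, 3:1, 4:1, 5:2, 6:2}
Step 1: smallest deg-1 vertex = 1, p_1 = 2. Add edge {1,2}. Now deg[1]=0, deg[2]=2.
Step 2: smallest deg-1 vertex = 3, p_2 = 5. Add edge {3,5}. Now deg[3]=0, deg[5]=1.
Step 3: smallest deg-1 vertex = 4, p_3 = 6. Add edge {4,6}. Now deg[4]=0, deg[6]=1.
Step 4: smallest deg-1 vertex = 5, p_4 = 2. Add edge {2,5}. Now deg[5]=0, deg[2]=1.
Final: two remaining deg-1 vertices are 2, 6. Add edge {2,6}.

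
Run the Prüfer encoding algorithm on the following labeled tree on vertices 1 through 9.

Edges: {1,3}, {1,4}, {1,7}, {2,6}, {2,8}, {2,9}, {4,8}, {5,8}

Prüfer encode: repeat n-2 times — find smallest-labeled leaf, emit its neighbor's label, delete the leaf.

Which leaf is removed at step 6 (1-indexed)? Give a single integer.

Step 1: current leaves = {3,5,6,7,9}. Remove leaf 3 (neighbor: 1).
Step 2: current leaves = {5,6,7,9}. Remove leaf 5 (neighbor: 8).
Step 3: current leaves = {6,7,9}. Remove leaf 6 (neighbor: 2).
Step 4: current leaves = {7,9}. Remove leaf 7 (neighbor: 1).
Step 5: current leaves = {1,9}. Remove leaf 1 (neighbor: 4).
Step 6: current leaves = {4,9}. Remove leaf 4 (neighbor: 8).

Answer: 4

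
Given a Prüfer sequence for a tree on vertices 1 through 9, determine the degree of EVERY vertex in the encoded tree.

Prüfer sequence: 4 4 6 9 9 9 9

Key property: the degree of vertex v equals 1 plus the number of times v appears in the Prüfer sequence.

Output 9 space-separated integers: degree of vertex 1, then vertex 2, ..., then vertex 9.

p_1 = 4: count[4] becomes 1
p_2 = 4: count[4] becomes 2
p_3 = 6: count[6] becomes 1
p_4 = 9: count[9] becomes 1
p_5 = 9: count[9] becomes 2
p_6 = 9: count[9] becomes 3
p_7 = 9: count[9] becomes 4
Degrees (1 + count): deg[1]=1+0=1, deg[2]=1+0=1, deg[3]=1+0=1, deg[4]=1+2=3, deg[5]=1+0=1, deg[6]=1+1=2, deg[7]=1+0=1, deg[8]=1+0=1, deg[9]=1+4=5

Answer: 1 1 1 3 1 2 1 1 5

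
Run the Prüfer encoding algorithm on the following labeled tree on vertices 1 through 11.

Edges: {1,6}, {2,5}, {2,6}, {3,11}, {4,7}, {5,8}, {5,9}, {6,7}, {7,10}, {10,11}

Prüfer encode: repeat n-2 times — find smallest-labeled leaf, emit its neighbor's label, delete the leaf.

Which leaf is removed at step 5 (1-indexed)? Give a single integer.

Answer: 9

Derivation:
Step 1: current leaves = {1,3,4,8,9}. Remove leaf 1 (neighbor: 6).
Step 2: current leaves = {3,4,8,9}. Remove leaf 3 (neighbor: 11).
Step 3: current leaves = {4,8,9,11}. Remove leaf 4 (neighbor: 7).
Step 4: current leaves = {8,9,11}. Remove leaf 8 (neighbor: 5).
Step 5: current leaves = {9,11}. Remove leaf 9 (neighbor: 5).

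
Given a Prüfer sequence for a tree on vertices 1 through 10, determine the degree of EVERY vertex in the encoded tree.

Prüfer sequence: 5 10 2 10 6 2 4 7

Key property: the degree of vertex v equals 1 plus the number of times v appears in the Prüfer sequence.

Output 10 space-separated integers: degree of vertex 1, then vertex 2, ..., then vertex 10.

p_1 = 5: count[5] becomes 1
p_2 = 10: count[10] becomes 1
p_3 = 2: count[2] becomes 1
p_4 = 10: count[10] becomes 2
p_5 = 6: count[6] becomes 1
p_6 = 2: count[2] becomes 2
p_7 = 4: count[4] becomes 1
p_8 = 7: count[7] becomes 1
Degrees (1 + count): deg[1]=1+0=1, deg[2]=1+2=3, deg[3]=1+0=1, deg[4]=1+1=2, deg[5]=1+1=2, deg[6]=1+1=2, deg[7]=1+1=2, deg[8]=1+0=1, deg[9]=1+0=1, deg[10]=1+2=3

Answer: 1 3 1 2 2 2 2 1 1 3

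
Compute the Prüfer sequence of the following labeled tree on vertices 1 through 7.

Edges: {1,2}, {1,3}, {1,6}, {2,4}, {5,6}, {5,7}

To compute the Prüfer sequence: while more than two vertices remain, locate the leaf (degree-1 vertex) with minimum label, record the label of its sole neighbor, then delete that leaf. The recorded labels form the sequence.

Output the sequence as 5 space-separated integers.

Step 1: leaves = {3,4,7}. Remove smallest leaf 3, emit neighbor 1.
Step 2: leaves = {4,7}. Remove smallest leaf 4, emit neighbor 2.
Step 3: leaves = {2,7}. Remove smallest leaf 2, emit neighbor 1.
Step 4: leaves = {1,7}. Remove smallest leaf 1, emit neighbor 6.
Step 5: leaves = {6,7}. Remove smallest leaf 6, emit neighbor 5.
Done: 2 vertices remain (5, 7). Sequence = [1 2 1 6 5]

Answer: 1 2 1 6 5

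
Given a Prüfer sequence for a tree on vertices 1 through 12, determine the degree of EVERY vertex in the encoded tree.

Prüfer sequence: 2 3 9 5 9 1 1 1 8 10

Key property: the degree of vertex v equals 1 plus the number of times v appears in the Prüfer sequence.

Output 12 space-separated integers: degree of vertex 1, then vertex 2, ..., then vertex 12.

Answer: 4 2 2 1 2 1 1 2 3 2 1 1

Derivation:
p_1 = 2: count[2] becomes 1
p_2 = 3: count[3] becomes 1
p_3 = 9: count[9] becomes 1
p_4 = 5: count[5] becomes 1
p_5 = 9: count[9] becomes 2
p_6 = 1: count[1] becomes 1
p_7 = 1: count[1] becomes 2
p_8 = 1: count[1] becomes 3
p_9 = 8: count[8] becomes 1
p_10 = 10: count[10] becomes 1
Degrees (1 + count): deg[1]=1+3=4, deg[2]=1+1=2, deg[3]=1+1=2, deg[4]=1+0=1, deg[5]=1+1=2, deg[6]=1+0=1, deg[7]=1+0=1, deg[8]=1+1=2, deg[9]=1+2=3, deg[10]=1+1=2, deg[11]=1+0=1, deg[12]=1+0=1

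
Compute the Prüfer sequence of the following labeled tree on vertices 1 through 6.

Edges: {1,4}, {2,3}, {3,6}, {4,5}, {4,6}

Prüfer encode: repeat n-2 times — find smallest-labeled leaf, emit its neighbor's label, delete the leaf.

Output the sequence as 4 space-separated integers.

Step 1: leaves = {1,2,5}. Remove smallest leaf 1, emit neighbor 4.
Step 2: leaves = {2,5}. Remove smallest leaf 2, emit neighbor 3.
Step 3: leaves = {3,5}. Remove smallest leaf 3, emit neighbor 6.
Step 4: leaves = {5,6}. Remove smallest leaf 5, emit neighbor 4.
Done: 2 vertices remain (4, 6). Sequence = [4 3 6 4]

Answer: 4 3 6 4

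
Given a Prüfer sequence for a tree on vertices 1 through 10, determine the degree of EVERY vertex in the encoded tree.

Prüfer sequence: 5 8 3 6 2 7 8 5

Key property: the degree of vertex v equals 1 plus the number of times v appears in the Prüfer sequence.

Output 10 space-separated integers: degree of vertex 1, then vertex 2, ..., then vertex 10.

p_1 = 5: count[5] becomes 1
p_2 = 8: count[8] becomes 1
p_3 = 3: count[3] becomes 1
p_4 = 6: count[6] becomes 1
p_5 = 2: count[2] becomes 1
p_6 = 7: count[7] becomes 1
p_7 = 8: count[8] becomes 2
p_8 = 5: count[5] becomes 2
Degrees (1 + count): deg[1]=1+0=1, deg[2]=1+1=2, deg[3]=1+1=2, deg[4]=1+0=1, deg[5]=1+2=3, deg[6]=1+1=2, deg[7]=1+1=2, deg[8]=1+2=3, deg[9]=1+0=1, deg[10]=1+0=1

Answer: 1 2 2 1 3 2 2 3 1 1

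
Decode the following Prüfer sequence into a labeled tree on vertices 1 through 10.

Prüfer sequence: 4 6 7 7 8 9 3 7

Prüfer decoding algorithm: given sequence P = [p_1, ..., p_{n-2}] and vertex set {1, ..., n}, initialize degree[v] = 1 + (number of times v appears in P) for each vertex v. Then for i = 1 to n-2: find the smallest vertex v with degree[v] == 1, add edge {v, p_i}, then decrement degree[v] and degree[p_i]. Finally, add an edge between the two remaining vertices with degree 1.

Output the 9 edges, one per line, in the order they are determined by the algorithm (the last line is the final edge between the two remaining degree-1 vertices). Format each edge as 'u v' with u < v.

Initial degrees: {1:1, 2:1, 3:2, 4:2, 5:1, 6:2, 7:4, 8:2, 9:2, 10:1}
Step 1: smallest deg-1 vertex = 1, p_1 = 4. Add edge {1,4}. Now deg[1]=0, deg[4]=1.
Step 2: smallest deg-1 vertex = 2, p_2 = 6. Add edge {2,6}. Now deg[2]=0, deg[6]=1.
Step 3: smallest deg-1 vertex = 4, p_3 = 7. Add edge {4,7}. Now deg[4]=0, deg[7]=3.
Step 4: smallest deg-1 vertex = 5, p_4 = 7. Add edge {5,7}. Now deg[5]=0, deg[7]=2.
Step 5: smallest deg-1 vertex = 6, p_5 = 8. Add edge {6,8}. Now deg[6]=0, deg[8]=1.
Step 6: smallest deg-1 vertex = 8, p_6 = 9. Add edge {8,9}. Now deg[8]=0, deg[9]=1.
Step 7: smallest deg-1 vertex = 9, p_7 = 3. Add edge {3,9}. Now deg[9]=0, deg[3]=1.
Step 8: smallest deg-1 vertex = 3, p_8 = 7. Add edge {3,7}. Now deg[3]=0, deg[7]=1.
Final: two remaining deg-1 vertices are 7, 10. Add edge {7,10}.

Answer: 1 4
2 6
4 7
5 7
6 8
8 9
3 9
3 7
7 10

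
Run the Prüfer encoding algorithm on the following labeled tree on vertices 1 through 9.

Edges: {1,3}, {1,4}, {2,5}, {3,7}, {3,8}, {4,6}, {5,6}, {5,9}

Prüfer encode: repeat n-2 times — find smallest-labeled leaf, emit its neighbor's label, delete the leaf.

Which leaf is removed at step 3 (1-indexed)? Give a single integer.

Answer: 8

Derivation:
Step 1: current leaves = {2,7,8,9}. Remove leaf 2 (neighbor: 5).
Step 2: current leaves = {7,8,9}. Remove leaf 7 (neighbor: 3).
Step 3: current leaves = {8,9}. Remove leaf 8 (neighbor: 3).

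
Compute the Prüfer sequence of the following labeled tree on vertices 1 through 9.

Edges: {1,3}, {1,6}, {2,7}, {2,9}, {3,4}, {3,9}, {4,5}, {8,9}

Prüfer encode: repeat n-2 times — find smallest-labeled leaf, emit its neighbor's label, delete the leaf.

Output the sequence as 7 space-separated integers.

Step 1: leaves = {5,6,7,8}. Remove smallest leaf 5, emit neighbor 4.
Step 2: leaves = {4,6,7,8}. Remove smallest leaf 4, emit neighbor 3.
Step 3: leaves = {6,7,8}. Remove smallest leaf 6, emit neighbor 1.
Step 4: leaves = {1,7,8}. Remove smallest leaf 1, emit neighbor 3.
Step 5: leaves = {3,7,8}. Remove smallest leaf 3, emit neighbor 9.
Step 6: leaves = {7,8}. Remove smallest leaf 7, emit neighbor 2.
Step 7: leaves = {2,8}. Remove smallest leaf 2, emit neighbor 9.
Done: 2 vertices remain (8, 9). Sequence = [4 3 1 3 9 2 9]

Answer: 4 3 1 3 9 2 9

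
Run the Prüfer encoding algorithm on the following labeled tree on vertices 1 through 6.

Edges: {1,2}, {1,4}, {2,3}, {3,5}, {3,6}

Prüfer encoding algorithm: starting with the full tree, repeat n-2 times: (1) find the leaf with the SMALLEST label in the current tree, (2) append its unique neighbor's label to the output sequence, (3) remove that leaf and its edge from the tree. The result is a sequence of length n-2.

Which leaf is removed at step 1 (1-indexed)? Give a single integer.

Answer: 4

Derivation:
Step 1: current leaves = {4,5,6}. Remove leaf 4 (neighbor: 1).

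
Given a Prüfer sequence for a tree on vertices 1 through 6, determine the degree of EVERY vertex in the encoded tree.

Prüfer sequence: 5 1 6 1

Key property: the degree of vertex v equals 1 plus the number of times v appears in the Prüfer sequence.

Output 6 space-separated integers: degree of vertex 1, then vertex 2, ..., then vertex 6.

p_1 = 5: count[5] becomes 1
p_2 = 1: count[1] becomes 1
p_3 = 6: count[6] becomes 1
p_4 = 1: count[1] becomes 2
Degrees (1 + count): deg[1]=1+2=3, deg[2]=1+0=1, deg[3]=1+0=1, deg[4]=1+0=1, deg[5]=1+1=2, deg[6]=1+1=2

Answer: 3 1 1 1 2 2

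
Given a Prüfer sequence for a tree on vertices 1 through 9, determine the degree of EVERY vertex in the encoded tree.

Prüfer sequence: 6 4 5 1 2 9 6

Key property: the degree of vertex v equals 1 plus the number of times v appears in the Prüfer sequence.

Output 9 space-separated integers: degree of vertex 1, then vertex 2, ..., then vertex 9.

p_1 = 6: count[6] becomes 1
p_2 = 4: count[4] becomes 1
p_3 = 5: count[5] becomes 1
p_4 = 1: count[1] becomes 1
p_5 = 2: count[2] becomes 1
p_6 = 9: count[9] becomes 1
p_7 = 6: count[6] becomes 2
Degrees (1 + count): deg[1]=1+1=2, deg[2]=1+1=2, deg[3]=1+0=1, deg[4]=1+1=2, deg[5]=1+1=2, deg[6]=1+2=3, deg[7]=1+0=1, deg[8]=1+0=1, deg[9]=1+1=2

Answer: 2 2 1 2 2 3 1 1 2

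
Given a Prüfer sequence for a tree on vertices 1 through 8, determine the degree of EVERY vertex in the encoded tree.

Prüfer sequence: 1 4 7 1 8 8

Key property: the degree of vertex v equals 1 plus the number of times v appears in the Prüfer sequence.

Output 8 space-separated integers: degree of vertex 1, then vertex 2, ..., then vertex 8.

Answer: 3 1 1 2 1 1 2 3

Derivation:
p_1 = 1: count[1] becomes 1
p_2 = 4: count[4] becomes 1
p_3 = 7: count[7] becomes 1
p_4 = 1: count[1] becomes 2
p_5 = 8: count[8] becomes 1
p_6 = 8: count[8] becomes 2
Degrees (1 + count): deg[1]=1+2=3, deg[2]=1+0=1, deg[3]=1+0=1, deg[4]=1+1=2, deg[5]=1+0=1, deg[6]=1+0=1, deg[7]=1+1=2, deg[8]=1+2=3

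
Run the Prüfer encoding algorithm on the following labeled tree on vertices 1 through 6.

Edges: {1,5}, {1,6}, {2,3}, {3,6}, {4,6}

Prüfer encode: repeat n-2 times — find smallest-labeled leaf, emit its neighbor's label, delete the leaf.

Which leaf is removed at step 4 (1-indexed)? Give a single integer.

Step 1: current leaves = {2,4,5}. Remove leaf 2 (neighbor: 3).
Step 2: current leaves = {3,4,5}. Remove leaf 3 (neighbor: 6).
Step 3: current leaves = {4,5}. Remove leaf 4 (neighbor: 6).
Step 4: current leaves = {5,6}. Remove leaf 5 (neighbor: 1).

Answer: 5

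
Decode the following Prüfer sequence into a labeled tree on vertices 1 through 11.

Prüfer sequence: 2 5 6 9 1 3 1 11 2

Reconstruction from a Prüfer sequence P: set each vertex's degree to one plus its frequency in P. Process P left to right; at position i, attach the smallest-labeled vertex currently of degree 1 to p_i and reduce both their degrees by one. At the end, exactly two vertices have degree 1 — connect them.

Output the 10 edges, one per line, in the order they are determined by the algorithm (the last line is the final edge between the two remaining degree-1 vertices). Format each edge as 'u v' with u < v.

Answer: 2 4
5 7
5 6
6 9
1 8
3 9
1 3
1 11
2 10
2 11

Derivation:
Initial degrees: {1:3, 2:3, 3:2, 4:1, 5:2, 6:2, 7:1, 8:1, 9:2, 10:1, 11:2}
Step 1: smallest deg-1 vertex = 4, p_1 = 2. Add edge {2,4}. Now deg[4]=0, deg[2]=2.
Step 2: smallest deg-1 vertex = 7, p_2 = 5. Add edge {5,7}. Now deg[7]=0, deg[5]=1.
Step 3: smallest deg-1 vertex = 5, p_3 = 6. Add edge {5,6}. Now deg[5]=0, deg[6]=1.
Step 4: smallest deg-1 vertex = 6, p_4 = 9. Add edge {6,9}. Now deg[6]=0, deg[9]=1.
Step 5: smallest deg-1 vertex = 8, p_5 = 1. Add edge {1,8}. Now deg[8]=0, deg[1]=2.
Step 6: smallest deg-1 vertex = 9, p_6 = 3. Add edge {3,9}. Now deg[9]=0, deg[3]=1.
Step 7: smallest deg-1 vertex = 3, p_7 = 1. Add edge {1,3}. Now deg[3]=0, deg[1]=1.
Step 8: smallest deg-1 vertex = 1, p_8 = 11. Add edge {1,11}. Now deg[1]=0, deg[11]=1.
Step 9: smallest deg-1 vertex = 10, p_9 = 2. Add edge {2,10}. Now deg[10]=0, deg[2]=1.
Final: two remaining deg-1 vertices are 2, 11. Add edge {2,11}.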